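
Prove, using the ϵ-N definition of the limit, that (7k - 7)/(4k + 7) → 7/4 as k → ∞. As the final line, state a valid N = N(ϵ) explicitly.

Fix ϵ > 0. For k ≥ 1, |(7k - 7)/(4k + 7) − (7/4)| = |-77|/(4(4k + 7)) = 77/(4(4k + 7)).
Since 4k + 7 ≥ 4k for k ≥ 1, this is ≤ 77/(4·4k) = (77/16)/k.
So |(7k - 7)/(4k + 7) − (7/4)| < ϵ whenever k > (77/16)/ϵ.
Take N = (77/16)/ϵ. If k > N then |(7k - 7)/(4k + 7) − (7/4)| ≤ (77/16)/k < ϵ.

N = (77/16)/ϵ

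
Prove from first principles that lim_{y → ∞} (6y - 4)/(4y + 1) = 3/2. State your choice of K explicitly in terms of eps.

K = (11/8)/eps

Let eps > 0 be given. We seek K > 0 such that y > K implies |(6y - 4)/(4y + 1) − (3/2)| < eps.
(6y - 4)/(4y + 1) − (3/2) = (4(6y - 4) − 6(4y + 1)) / (4(4y + 1)) = -22/(4(4y + 1)).
For y > 0 we have 4y + 1 > 4y, so |(6y - 4)/(4y + 1) − (3/2)| = 22/(4(4y + 1)) < 22/(4·4y) = (11/8)/y.
Thus |(6y - 4)/(4y + 1) − (3/2)| < eps whenever y > (11/8)/eps.
Take K = (11/8)/eps. If y > K then |(6y - 4)/(4y + 1) − (3/2)| < (11/8)/y < eps.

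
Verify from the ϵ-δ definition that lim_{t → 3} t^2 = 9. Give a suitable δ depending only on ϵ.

δ = min(1, ϵ/7)

Suppose ϵ > 0. We seek δ > 0 with 0 < |t − 3| < δ ⇒ |t^2 − 9| < ϵ.
Factor: t^2 − 9 = (t − 3)(t + 3), so |t^2 − 9| = |t − 3|·|t + 3|.
Impose δ ≤ 1 so that |t| < 4; then |t + 3| ≤ 7.
Hence |t^2 − 9| ≤ 7|t − 3|, which is < ϵ once |t − 3| < ϵ/7.
Take δ = min(1, ϵ/7). If 0 < |t − 3| < δ then both bounds hold and |t^2 − 9| ≤ 7|t − 3| < 7·(ϵ/7) = ϵ.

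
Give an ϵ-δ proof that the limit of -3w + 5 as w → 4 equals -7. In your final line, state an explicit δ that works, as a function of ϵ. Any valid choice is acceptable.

δ = ϵ/3

Fix ϵ > 0. We need δ > 0 so that 0 < |w − 4| < δ implies |(-3w + 5) + 7| < ϵ.
Since (-3w + 5) + 7 = -3(w − 4), we have |(-3w + 5) + 7| = 3|w − 4|.
So 3|w − 4| < ϵ exactly when |w − 4| < ϵ/3.
Take δ = ϵ/3. If 0 < |w − 4| < δ then |(-3w + 5) + 7| = 3|w − 4| < 3·(ϵ/3) = ϵ.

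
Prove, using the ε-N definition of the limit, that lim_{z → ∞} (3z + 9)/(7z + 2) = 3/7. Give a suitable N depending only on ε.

N = (57/49)/ε

Fix ε > 0. We seek N > 0 such that z > N implies |(3z + 9)/(7z + 2) − (3/7)| < ε.
(3z + 9)/(7z + 2) − (3/7) = (7(3z + 9) − 3(7z + 2)) / (7(7z + 2)) = 57/(7(7z + 2)).
For z > 0 we have 7z + 2 > 7z, so |(3z + 9)/(7z + 2) − (3/7)| = 57/(7(7z + 2)) < 57/(7·7z) = (57/49)/z.
Thus |(3z + 9)/(7z + 2) − (3/7)| < ε whenever z > (57/49)/ε.
Take N = (57/49)/ε. If z > N then |(3z + 9)/(7z + 2) − (3/7)| < (57/49)/z < ε.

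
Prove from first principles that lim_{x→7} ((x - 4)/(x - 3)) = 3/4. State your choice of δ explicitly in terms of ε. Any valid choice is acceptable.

Let ε > 0. We want δ > 0 with 0 < |x − 7| < δ ⇒ |(x - 4)/(x - 3) − (3/4)| < ε.
Combining over a common denominator, (x - 4)/(x - 3) − (3/4) = [(x - 4)·4 − 3·(x - 3)] / [4·(x - 3)] = 1(x − 7) / (4(x - 3)).
So |(x - 4)/(x - 3) − (3/4)| = |x − 7| / (4·|x − 3|).
Restrict δ ≤ 2. Then |x − 7| < 2 gives |x − 3| = |(x − 7) + 4| ≥ 4 − 2 = 2.
Hence |(x - 4)/(x - 3) − (3/4)| < |x − 7|/(4·2) = (1/8)|x − 7|, which is < ε once |x − 7| < 8ε.
Take δ = min(2, 8ε). Then 0 < |x − 7| < δ forces both bounds, so |(x - 4)/(x - 3) − (3/4)| < ε.

δ = min(2, 8ε)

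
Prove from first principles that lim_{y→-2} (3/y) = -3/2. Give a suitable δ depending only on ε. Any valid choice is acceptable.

Let ε > 0 be given. We seek δ > 0 such that 0 < |y + 2| < δ implies |3/y + 3/2| < ε.
|3/y + 3/2| = 3·|-2 − y|/(2·|y|) = 3|y + 2|/(2|y|).
Require δ ≤ 1 so that |y| > 2 − 1 = 1, hence 2|y| > 2.
Then |3/y + 3/2| < 3|y + 2|/2, which is < ε when |y + 2| < (2/3)ε.
Take δ = min(1, (2/3)ε). Then 0 < |y + 2| < δ gives both |y + 2| < 1 and |y + 2| < (2/3)ε, so |3/y + 3/2| < ε.

δ = min(1, (2/3)ε)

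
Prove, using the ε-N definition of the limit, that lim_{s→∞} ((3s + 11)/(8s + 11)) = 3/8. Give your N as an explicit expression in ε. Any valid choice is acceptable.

N = (55/64)/ε

Suppose ε > 0. We seek N > 0 such that s > N implies |(3s + 11)/(8s + 11) − (3/8)| < ε.
(3s + 11)/(8s + 11) − (3/8) = (8(3s + 11) − 3(8s + 11)) / (8(8s + 11)) = 55/(8(8s + 11)).
For s > 0 we have 8s + 11 > 8s, so |(3s + 11)/(8s + 11) − (3/8)| = 55/(8(8s + 11)) < 55/(8·8s) = (55/64)/s.
Thus |(3s + 11)/(8s + 11) − (3/8)| < ε whenever s > (55/64)/ε.
Take N = (55/64)/ε. If s > N then |(3s + 11)/(8s + 11) − (3/8)| < (55/64)/s < ε.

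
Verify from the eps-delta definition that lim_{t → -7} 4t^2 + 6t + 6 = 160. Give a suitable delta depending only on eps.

Let eps > 0 be given. We want delta > 0 such that 0 < |t + 7| < delta implies |(4t^2 + 6t + 6) − 160| < eps.
(4t^2 + 6t + 6) − 160 = 4t^2 + 6t - 154 = (t + 7)(4t - 22).
So |(4t^2 + 6t + 6) − 160| = |t + 7|·|4t - 22|.
Assume first that |t + 7| < 2, so |t| < 9. Then |4t - 22| ≤ 4·9 + 22 = 58.
Hence |(4t^2 + 6t + 6) − 160| ≤ 58|t + 7| < eps provided |t + 7| < eps/58.
Take delta = min(2, eps/58). Then 0 < |t + 7| < delta gives both |t + 7| < 2 and |t + 7| < eps/58, so |(4t^2 + 6t + 6) − 160| < eps.

delta = min(2, eps/58)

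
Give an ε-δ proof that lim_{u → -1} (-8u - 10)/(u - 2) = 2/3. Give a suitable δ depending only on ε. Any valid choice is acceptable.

δ = min(3/2, (9/52)ε)

Let ε > 0. We want δ > 0 with 0 < |u + 1| < δ ⇒ |(-8u - 10)/(u - 2) − (2/3)| < ε.
Combining over a common denominator, (-8u - 10)/(u - 2) − (2/3) = [(-8u - 10)·(-3) − (-2)·(u - 2)] / [(-3)·(u - 2)] = 26(u + 1) / ((-3)(u - 2)).
So |(-8u - 10)/(u - 2) − (2/3)| = 26|u + 1| / (3·|u − 2|).
Restrict δ ≤ 3/2. Then |u + 1| < 3/2 gives |u − 2| = |(u + 1) + (-3)| ≥ 3 − 3/2 = 3/2.
Hence |(-8u - 10)/(u - 2) − (2/3)| < 26|u + 1|/(3·(3/2)) = (52/9)|u + 1|, which is < ε once |u + 1| < (9/52)ε.
Take δ = min(3/2, (9/52)ε). Then 0 < |u + 1| < δ forces both bounds, so |(-8u - 10)/(u - 2) − (2/3)| < ε.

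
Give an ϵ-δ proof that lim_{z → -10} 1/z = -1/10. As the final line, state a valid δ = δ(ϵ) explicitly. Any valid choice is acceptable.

δ = min(5, 50ϵ)

Fix ϵ > 0. We seek δ > 0 such that 0 < |z + 10| < δ implies |1/z + 1/10| < ϵ.
|1/z + 1/10| = |-10 − z|/(10·|z|) = |z + 10|/(10|z|).
Require δ ≤ 5 so that |z| > 10 − 5 = 5, hence 10|z| > 50.
Then |1/z + 1/10| < |z + 10|/50, which is < ϵ when |z + 10| < 50ϵ.
Take δ = min(5, 50ϵ). Then 0 < |z + 10| < δ gives both |z + 10| < 5 and |z + 10| < 50ϵ, so |1/z + 1/10| < ϵ.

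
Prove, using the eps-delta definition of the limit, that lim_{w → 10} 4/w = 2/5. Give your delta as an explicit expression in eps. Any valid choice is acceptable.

Suppose eps > 0. We seek delta > 0 such that 0 < |w − 10| < delta implies |4/w − (2/5)| < eps.
|4/w − (2/5)| = 4·|10 − w|/(10·|w|) = 4|w − 10|/(10|w|).
Require delta ≤ 5 so that |w| > 10 − 5 = 5, hence 10|w| > 50.
Then |4/w − (2/5)| < 4|w − 10|/50, which is < eps when |w − 10| < (25/2)eps.
Take delta = min(5, (25/2)eps). Then 0 < |w − 10| < delta gives both |w − 10| < 5 and |w − 10| < (25/2)eps, so |4/w − (2/5)| < eps.

delta = min(5, (25/2)eps)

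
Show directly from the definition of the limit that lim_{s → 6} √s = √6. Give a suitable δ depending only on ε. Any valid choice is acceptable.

Let ε > 0. We want δ > 0 such that 0 < |s − 6| < δ implies |√s − √6| < ε.
Rationalise: √s − √6 = (s − 6)/(√s + √6), so |√s − √6| = |s − 6|/(√s + √6).
Restrict δ ≤ 6 so that |s − 6| < 6 forces s > 0, and then √s + √6 > √6.
Hence |√s − √6| < |s − 6|/√6, which is < ε once |s − 6| < √6·ε.
Take δ = min(6, √6·ε). If 0 < |s − 6| < δ then s > 0 and |√s − √6| < |s − 6|/√6 < ε.

δ = min(6, √6·ε)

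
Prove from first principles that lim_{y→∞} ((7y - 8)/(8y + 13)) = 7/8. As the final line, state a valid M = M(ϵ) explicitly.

M = (155/64)/ϵ

Suppose ϵ > 0. We seek M > 0 such that y > M implies |(7y - 8)/(8y + 13) − (7/8)| < ϵ.
(7y - 8)/(8y + 13) − (7/8) = (8(7y - 8) − 7(8y + 13)) / (8(8y + 13)) = -155/(8(8y + 13)).
For y > 0 we have 8y + 13 > 8y, so |(7y - 8)/(8y + 13) − (7/8)| = 155/(8(8y + 13)) < 155/(8·8y) = (155/64)/y.
Thus |(7y - 8)/(8y + 13) − (7/8)| < ϵ whenever y > (155/64)/ϵ.
Take M = (155/64)/ϵ. If y > M then |(7y - 8)/(8y + 13) − (7/8)| < (155/64)/y < ϵ.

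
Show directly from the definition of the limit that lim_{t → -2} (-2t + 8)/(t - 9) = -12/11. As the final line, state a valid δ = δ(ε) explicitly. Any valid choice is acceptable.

δ = min(11/2, (121/20)ε)

Let ε > 0. We want δ > 0 with 0 < |t + 2| < δ ⇒ |(-2t + 8)/(t - 9) + 12/11| < ε.
Combining over a common denominator, (-2t + 8)/(t - 9) + 12/11 = [(-2t + 8)·(-11) − 12·(t - 9)] / [(-11)·(t - 9)] = 10(t + 2) / ((-11)(t - 9)).
So |(-2t + 8)/(t - 9) + 12/11| = 10|t + 2| / (11·|t − 9|).
Restrict δ ≤ 11/2. Then |t + 2| < 11/2 gives |t − 9| = |(t + 2) + (-11)| ≥ 11 − 11/2 = 11/2.
Hence |(-2t + 8)/(t - 9) + 12/11| < 10|t + 2|/(11·(11/2)) = (20/121)|t + 2|, which is < ε once |t + 2| < (121/20)ε.
Take δ = min(11/2, (121/20)ε). Then 0 < |t + 2| < δ forces both bounds, so |(-2t + 8)/(t - 9) + 12/11| < ε.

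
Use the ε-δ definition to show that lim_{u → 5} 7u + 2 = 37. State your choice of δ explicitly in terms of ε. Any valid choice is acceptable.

δ = ε/7

Let ε > 0 be given. We need δ > 0 so that 0 < |u − 5| < δ implies |(7u + 2) − 37| < ε.
|(7u + 2) − 37| = |7u - 35| = 7|u − 5|.
So 7|u − 5| < ε exactly when |u − 5| < ε/7.
Take δ = ε/7. If 0 < |u − 5| < δ then |(7u + 2) − 37| = 7|u − 5| < 7·(ε/7) = ε.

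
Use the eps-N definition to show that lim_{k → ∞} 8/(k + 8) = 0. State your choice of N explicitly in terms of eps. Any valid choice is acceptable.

N = 8/eps

Fix eps > 0. For k ≥ 1, |8/(k + 8) − 0| = 8/(k + 8) ≤ 8/k.
We need 8/k < eps, i.e. k > 8/eps.
Take N = 8/eps. If k > N then |8/(k + 8)| ≤ 8/k < eps.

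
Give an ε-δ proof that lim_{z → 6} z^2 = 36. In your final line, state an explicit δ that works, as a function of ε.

Suppose ε > 0. We seek δ > 0 with 0 < |z − 6| < δ ⇒ |z^2 − 36| < ε.
Factor: z^2 − 36 = (z − 6)(z + 6), so |z^2 − 36| = |z − 6|·|z + 6|.
Impose δ ≤ 1 so that |z| < 7; then |z + 6| ≤ 13.
Hence |z^2 − 36| ≤ 13|z − 6|, which is < ε once |z − 6| < ε/13.
Take δ = min(1, ε/13). If 0 < |z − 6| < δ then both bounds hold and |z^2 − 36| ≤ 13|z − 6| < 13·(ε/13) = ε.

δ = min(1, ε/13)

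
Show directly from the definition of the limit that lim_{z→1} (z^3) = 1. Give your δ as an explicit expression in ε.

δ = min(1, ε/7)

Let ε > 0. We seek δ > 0 with 0 < |z − 1| < δ ⇒ |z^3 − 1| < ε.
Factor: z^3 − 1 = (z − 1)(z^2 + z + 1), so |z^3 − 1| = |z − 1|·|z^2 + z + 1|.
Impose δ ≤ 1 so that |z| < 2; then |z^2 + z + 1| ≤ 7.
Hence |z^3 − 1| ≤ 7|z − 1|, which is < ε once |z − 1| < ε/7.
Take δ = min(1, ε/7). If 0 < |z − 1| < δ then both bounds hold and |z^3 − 1| ≤ 7|z − 1| < 7·(ε/7) = ε.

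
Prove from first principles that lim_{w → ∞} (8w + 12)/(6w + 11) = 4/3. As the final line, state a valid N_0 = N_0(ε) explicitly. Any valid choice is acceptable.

N_0 = (4/9)/ε

Suppose ε > 0. We seek N_0 > 0 such that w > N_0 implies |(8w + 12)/(6w + 11) − (4/3)| < ε.
(8w + 12)/(6w + 11) − (4/3) = (6(8w + 12) − 8(6w + 11)) / (6(6w + 11)) = -16/(6(6w + 11)).
For w > 0 we have 6w + 11 > 6w, so |(8w + 12)/(6w + 11) − (4/3)| = 16/(6(6w + 11)) < 16/(6·6w) = (4/9)/w.
Thus |(8w + 12)/(6w + 11) − (4/3)| < ε whenever w > (4/9)/ε.
Take N_0 = (4/9)/ε. If w > N_0 then |(8w + 12)/(6w + 11) − (4/3)| < (4/9)/w < ε.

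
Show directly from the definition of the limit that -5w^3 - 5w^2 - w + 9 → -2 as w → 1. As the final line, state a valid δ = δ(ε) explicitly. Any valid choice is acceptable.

δ = min(2, ε/86)

Suppose ε > 0. We want δ > 0 such that 0 < |w − 1| < δ implies |(-5w^3 - 5w^2 - w + 9) + 2| < ε.
(-5w^3 - 5w^2 - w + 9) + 2 = -5w^3 - 5w^2 - w + 11 = (w − 1)(-5w^2 - 10w - 11).
So |(-5w^3 - 5w^2 - w + 9) + 2| = |w − 1|·|-5w^2 - 10w - 11|.
Require δ ≤ 2. Then |w − 1| < 2 gives |w| < 3, and by the triangle inequality |-5w^2 - 10w - 11| ≤ 5·3^2 + 10·3 + 11 = 86.
Hence |(-5w^3 - 5w^2 - w + 9) + 2| ≤ 86|w − 1| < ε provided |w − 1| < ε/86.
Choosing δ = min(2, ε/86) ensures both conditions, hence |(-5w^3 - 5w^2 - w + 9) + 2| < ε.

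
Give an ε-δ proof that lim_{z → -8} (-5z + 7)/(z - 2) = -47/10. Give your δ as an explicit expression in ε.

Suppose ε > 0. We want δ > 0 with 0 < |z + 8| < δ ⇒ |(-5z + 7)/(z - 2) + 47/10| < ε.
Combining over a common denominator, (-5z + 7)/(z - 2) + 47/10 = [(-5z + 7)·(-10) − 47·(z - 2)] / [(-10)·(z - 2)] = 3(z + 8) / ((-10)(z - 2)).
So |(-5z + 7)/(z - 2) + 47/10| = 3|z + 8| / (10·|z − 2|).
Require δ ≤ 5, so |z − 2| ≥ |-10| − |z + 8| > 10 − 5 = 5.
Hence |(-5z + 7)/(z - 2) + 47/10| < 3|z + 8|/(10·5) = (3/50)|z + 8|, which is < ε once |z + 8| < (50/3)ε.
Take δ = min(5, (50/3)ε). Then 0 < |z + 8| < δ forces both bounds, so |(-5z + 7)/(z - 2) + 47/10| < ε.

δ = min(5, (50/3)ε)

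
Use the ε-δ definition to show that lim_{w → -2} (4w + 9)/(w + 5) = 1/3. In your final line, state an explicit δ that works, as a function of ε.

Let ε > 0 be given. We want δ > 0 with 0 < |w + 2| < δ ⇒ |(4w + 9)/(w + 5) − (1/3)| < ε.
Combining over a common denominator, (4w + 9)/(w + 5) − (1/3) = [(4w + 9)·3 − 1·(w + 5)] / [3·(w + 5)] = 11(w + 2) / (3(w + 5)).
So |(4w + 9)/(w + 5) − (1/3)| = 11|w + 2| / (3·|w + 5|).
Require δ ≤ 3/2, so |w + 5| ≥ |3| − |w + 2| > 3 − 3/2 = 3/2.
Hence |(4w + 9)/(w + 5) − (1/3)| < 11|w + 2|/(3·(3/2)) = (22/9)|w + 2|, which is < ε once |w + 2| < (9/22)ε.
Take δ = min(3/2, (9/22)ε). Then 0 < |w + 2| < δ forces both bounds, so |(4w + 9)/(w + 5) − (1/3)| < ε.

δ = min(3/2, (9/22)ε)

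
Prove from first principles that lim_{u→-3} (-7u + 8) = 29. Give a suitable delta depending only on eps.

delta = eps/7

Fix eps > 0. We need delta > 0 so that 0 < |u + 3| < delta implies |(-7u + 8) − 29| < eps.
|(-7u + 8) − 29| = |-7u - 21| = 7|u + 3|.
Thus it suffices that |u + 3| < eps/7.
Take delta = eps/7. If 0 < |u + 3| < delta then |(-7u + 8) − 29| = 7|u + 3| < 7·(eps/7) = eps.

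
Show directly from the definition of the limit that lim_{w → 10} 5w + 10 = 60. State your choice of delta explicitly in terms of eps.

delta = eps/5

Let eps > 0. We need delta > 0 so that 0 < |w − 10| < delta implies |(5w + 10) − 60| < eps.
|(5w + 10) − 60| = |5w - 50| = 5|w − 10|.
So 5|w − 10| < eps exactly when |w − 10| < eps/5.
Take delta = eps/5. If 0 < |w − 10| < delta then |(5w + 10) − 60| = 5|w − 10| < 5·(eps/5) = eps.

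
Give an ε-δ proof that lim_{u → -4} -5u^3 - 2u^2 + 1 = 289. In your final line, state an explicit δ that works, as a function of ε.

Suppose ε > 0. We want δ > 0 such that 0 < |u + 4| < δ implies |(-5u^3 - 2u^2 + 1) − 289| < ε.
(-5u^3 - 2u^2 + 1) − 289 = -5u^3 - 2u^2 - 288 = (u + 4)(-5u^2 + 18u - 72).
So |(-5u^3 - 2u^2 + 1) − 289| = |u + 4|·|-5u^2 + 18u - 72|.
Require δ ≤ 1. Then |u + 4| < 1 gives |u| < 5, and by the triangle inequality |-5u^2 + 18u - 72| ≤ 5·5^2 + 18·5 + 72 = 287.
Hence |(-5u^3 - 2u^2 + 1) − 289| ≤ 287|u + 4| < ε provided |u + 4| < ε/287.
Choosing δ = min(1, ε/287) ensures both conditions, hence |(-5u^3 - 2u^2 + 1) − 289| < ε.

δ = min(1, ε/287)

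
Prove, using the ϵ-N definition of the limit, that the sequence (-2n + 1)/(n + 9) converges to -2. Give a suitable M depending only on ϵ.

Fix ϵ > 0. For n ≥ 1, |(-2n + 1)/(n + 9) + 2| = |19|/((n + 9)) = 19/((n + 9)).
Since n + 9 ≥ n for n ≥ 1, this is ≤ 19/(n) = 19/n.
So |(-2n + 1)/(n + 9) + 2| < ϵ whenever n > 19/ϵ.
Take M = 19/ϵ. If n > M then |(-2n + 1)/(n + 9) + 2| ≤ 19/n < ϵ.

M = 19/ϵ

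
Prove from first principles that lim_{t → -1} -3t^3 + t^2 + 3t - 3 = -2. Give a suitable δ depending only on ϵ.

Let ϵ > 0 be given. We want δ > 0 such that 0 < |t + 1| < δ implies |(-3t^3 + t^2 + 3t - 3) + 2| < ϵ.
(-3t^3 + t^2 + 3t - 3) + 2 = -3t^3 + t^2 + 3t - 1 = (t + 1)(-3t^2 + 4t - 1).
So |(-3t^3 + t^2 + 3t - 3) + 2| = |t + 1|·|-3t^2 + 4t - 1|.
Assume first that |t + 1| < 1, so |t| < 2. Then |-3t^2 + 4t - 1| ≤ 3·2^2 + 4·2 + 1 = 21.
Hence |(-3t^3 + t^2 + 3t - 3) + 2| ≤ 21|t + 1| < ϵ provided |t + 1| < ϵ/21.
Take δ = min(1, ϵ/21). Then 0 < |t + 1| < δ gives both |t + 1| < 1 and |t + 1| < ϵ/21, so |(-3t^3 + t^2 + 3t - 3) + 2| < ϵ.

δ = min(1, ϵ/21)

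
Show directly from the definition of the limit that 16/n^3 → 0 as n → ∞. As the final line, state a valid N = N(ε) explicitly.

Let ε > 0 be given. For n ≥ 1, |16/n^3 − 0| = 16/n^3.
16/n^3 < ε ⇔ n^3 > 16/ε ⇔ n > (16/ε)^{1/3}.
Take N = (16/ε)^{1/3}. Then n > N implies 16/n^3 < ε.

N = (16/ε)^{1/3}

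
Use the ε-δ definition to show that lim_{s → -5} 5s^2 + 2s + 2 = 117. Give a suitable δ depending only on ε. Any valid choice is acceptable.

Fix ε > 0. We want δ > 0 such that 0 < |s + 5| < δ implies |(5s^2 + 2s + 2) − 117| < ε.
(5s^2 + 2s + 2) − 117 = 5s^2 + 2s - 115 = (s + 5)(5s - 23).
So |(5s^2 + 2s + 2) − 117| = |s + 5|·|5s - 23|.
Assume first that |s + 5| < 2, so |s| < 7. Then |5s - 23| ≤ 5·7 + 23 = 58.
Hence |(5s^2 + 2s + 2) − 117| ≤ 58|s + 5| < ε provided |s + 5| < ε/58.
Take δ = min(2, ε/58). Then 0 < |s + 5| < δ gives both |s + 5| < 2 and |s + 5| < ε/58, so |(5s^2 + 2s + 2) − 117| < ε.

δ = min(2, ε/58)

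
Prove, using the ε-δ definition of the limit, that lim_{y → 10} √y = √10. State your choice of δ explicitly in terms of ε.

δ = min(10, √10·ε)

Fix ε > 0. We want δ > 0 such that 0 < |y − 10| < δ implies |√y − √10| < ε.
Multiplying by the conjugate, |√y − √10| = |y − 10|/(√y + √10).
Restrict δ ≤ 10 so that |y − 10| < 10 forces y > 0, and then √y + √10 > √10.
Hence |√y − √10| < |y − 10|/√10, which is < ε once |y − 10| < √10·ε.
Take δ = min(10, √10·ε). If 0 < |y − 10| < δ then y > 0 and |√y − √10| < |y − 10|/√10 < ε.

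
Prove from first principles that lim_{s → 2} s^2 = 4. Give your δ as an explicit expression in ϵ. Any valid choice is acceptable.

Suppose ϵ > 0. We seek δ > 0 with 0 < |s − 2| < δ ⇒ |s^2 − 4| < ϵ.
Factor: s^2 − 4 = (s − 2)(s + 2), so |s^2 − 4| = |s − 2|·|s + 2|.
Restrict δ ≤ 2. Then |s − 2| < 2 gives |s| < 4, so by the triangle inequality |s + 2| ≤ 4 + 2 = 6.
Hence |s^2 − 4| ≤ 6|s − 2|, which is < ϵ once |s − 2| < ϵ/6.
Take δ = min(2, ϵ/6). If 0 < |s − 2| < δ then both bounds hold and |s^2 − 4| ≤ 6|s − 2| < 6·(ϵ/6) = ϵ.

δ = min(2, ϵ/6)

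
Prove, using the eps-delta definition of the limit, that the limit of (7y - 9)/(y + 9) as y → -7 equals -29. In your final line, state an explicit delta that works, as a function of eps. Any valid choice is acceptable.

delta = min(1, (1/36)eps)

Let eps > 0. We want delta > 0 with 0 < |y + 7| < delta ⇒ |(7y - 9)/(y + 9) + 29| < eps.
Combining over a common denominator, (7y - 9)/(y + 9) + 29 = [(7y - 9)·2 − (-58)·(y + 9)] / [2·(y + 9)] = 72(y + 7) / (2(y + 9)).
So |(7y - 9)/(y + 9) + 29| = 72|y + 7| / (2·|y + 9|).
Restrict delta ≤ 1. Then |y + 7| < 1 gives |y + 9| = |(y + 7) + 2| ≥ 2 − 1 = 1.
Hence |(7y - 9)/(y + 9) + 29| < 72|y + 7|/(2·1) = 36|y + 7|, which is < eps once |y + 7| < (1/36)eps.
Take delta = min(1, (1/36)eps). Then 0 < |y + 7| < delta forces both bounds, so |(7y - 9)/(y + 9) + 29| < eps.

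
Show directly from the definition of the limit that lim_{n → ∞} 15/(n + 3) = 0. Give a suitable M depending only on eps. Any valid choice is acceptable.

Let eps > 0 be given. For n ≥ 1, |15/(n + 3) − 0| = 15/(n + 3) ≤ 15/n.
We need 15/n < eps, i.e. n > 15/eps.
Take M = 15/eps. If n > M then |15/(n + 3)| ≤ 15/n < eps.

M = 15/eps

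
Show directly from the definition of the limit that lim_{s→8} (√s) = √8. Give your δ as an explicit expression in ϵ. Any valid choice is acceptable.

δ = min(8, √8·ϵ)

Let ϵ > 0. We want δ > 0 such that 0 < |s − 8| < δ implies |√s − √8| < ϵ.
Multiplying by the conjugate, |√s − √8| = |s − 8|/(√s + √8).
Restrict δ ≤ 8 so that |s − 8| < 8 forces s > 0, and then √s + √8 > √8.
Hence |√s − √8| < |s − 8|/√8, which is < ϵ once |s − 8| < √8·ϵ.
Take δ = min(8, √8·ϵ). If 0 < |s − 8| < δ then s > 0 and |√s − √8| < |s − 8|/√8 < ϵ.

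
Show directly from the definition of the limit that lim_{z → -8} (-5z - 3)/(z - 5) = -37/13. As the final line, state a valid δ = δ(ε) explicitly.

δ = min(13/2, (169/56)ε)

Suppose ε > 0. We want δ > 0 with 0 < |z + 8| < δ ⇒ |(-5z - 3)/(z - 5) + 37/13| < ε.
Combining over a common denominator, (-5z - 3)/(z - 5) + 37/13 = [(-5z - 3)·(-13) − 37·(z - 5)] / [(-13)·(z - 5)] = 28(z + 8) / ((-13)(z - 5)).
So |(-5z - 3)/(z - 5) + 37/13| = 28|z + 8| / (13·|z − 5|).
Restrict δ ≤ 13/2. Then |z + 8| < 13/2 gives |z − 5| = |(z + 8) + (-13)| ≥ 13 − 13/2 = 13/2.
Hence |(-5z - 3)/(z - 5) + 37/13| < 28|z + 8|/(13·(13/2)) = (56/169)|z + 8|, which is < ε once |z + 8| < (169/56)ε.
Take δ = min(13/2, (169/56)ε). Then 0 < |z + 8| < δ forces both bounds, so |(-5z - 3)/(z - 5) + 37/13| < ε.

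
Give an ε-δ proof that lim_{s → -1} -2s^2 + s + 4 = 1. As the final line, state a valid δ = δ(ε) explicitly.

Let ε > 0 be given. We want δ > 0 such that 0 < |s + 1| < δ implies |(-2s^2 + s + 4) − 1| < ε.
(-2s^2 + s + 4) − 1 = -2s^2 + s + 3 = (s + 1)(-2s + 3).
So |(-2s^2 + s + 4) − 1| = |s + 1|·|-2s + 3|.
Assume first that |s + 1| < 2, so |s| < 3. Then |-2s + 3| ≤ 2·3 + 3 = 9.
Hence |(-2s^2 + s + 4) − 1| ≤ 9|s + 1| < ε provided |s + 1| < ε/9.
Take δ = min(2, ε/9). Then 0 < |s + 1| < δ gives both |s + 1| < 2 and |s + 1| < ε/9, so |(-2s^2 + s + 4) − 1| < ε.

δ = min(2, ε/9)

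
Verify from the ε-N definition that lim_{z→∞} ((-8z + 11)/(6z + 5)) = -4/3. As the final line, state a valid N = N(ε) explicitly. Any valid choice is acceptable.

Let ε > 0 be given. We seek N > 0 such that z > N implies |(-8z + 11)/(6z + 5) + 4/3| < ε.
(-8z + 11)/(6z + 5) + 4/3 = (6(-8z + 11) − (-8)(6z + 5)) / (6(6z + 5)) = 106/(6(6z + 5)).
For z > 0 we have 6z + 5 > 6z, so |(-8z + 11)/(6z + 5) + 4/3| = 106/(6(6z + 5)) < 106/(6·6z) = (53/18)/z.
Thus |(-8z + 11)/(6z + 5) + 4/3| < ε whenever z > (53/18)/ε.
Take N = (53/18)/ε. If z > N then |(-8z + 11)/(6z + 5) + 4/3| < (53/18)/z < ε.

N = (53/18)/ε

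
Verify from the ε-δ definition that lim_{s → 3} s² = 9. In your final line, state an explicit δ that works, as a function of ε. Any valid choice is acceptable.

Let ε > 0 be given. We seek δ > 0 with 0 < |s − 3| < δ ⇒ |s² − 9| < ε.
Factor: s² − 9 = (s − 3)(s + 3), so |s² − 9| = |s − 3|·|s + 3|.
Impose δ ≤ 2 so that |s| < 5; then |s + 3| ≤ 8.
Hence |s² − 9| ≤ 8|s − 3|, which is < ε once |s − 3| < ε/8.
Take δ = min(2, ε/8). If 0 < |s − 3| < δ then both bounds hold and |s² − 9| ≤ 8|s − 3| < 8·(ε/8) = ε.

δ = min(2, ε/8)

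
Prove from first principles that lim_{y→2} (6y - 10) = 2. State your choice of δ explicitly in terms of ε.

δ = ε/6

Let ε > 0. We need δ > 0 so that 0 < |y − 2| < δ implies |(6y - 10) − 2| < ε.
|(6y - 10) − 2| = |6y - 12| = 6|y − 2|.
So 6|y − 2| < ε exactly when |y − 2| < ε/6.
Choosing δ = ε/6 gives |(6y - 10) − 2| = 6|y − 2| < ε whenever |y − 2| < δ.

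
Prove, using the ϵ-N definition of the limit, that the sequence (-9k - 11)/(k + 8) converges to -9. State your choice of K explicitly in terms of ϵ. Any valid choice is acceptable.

K = 61/ϵ

Let ϵ > 0. For k ≥ 1, |(-9k - 11)/(k + 8) + 9| = |61|/((k + 8)) = 61/((k + 8)).
Since k + 8 ≥ k for k ≥ 1, this is ≤ 61/(k) = 61/k.
So |(-9k - 11)/(k + 8) + 9| < ϵ whenever k > 61/ϵ.
Take K = 61/ϵ. If k > K then |(-9k - 11)/(k + 8) + 9| ≤ 61/k < ϵ.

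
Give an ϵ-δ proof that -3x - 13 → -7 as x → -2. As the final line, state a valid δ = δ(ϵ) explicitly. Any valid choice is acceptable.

δ = ϵ/3

Fix ϵ > 0. We need δ > 0 so that 0 < |x + 2| < δ implies |(-3x - 13) + 7| < ϵ.
Since (-3x - 13) + 7 = -3(x + 2), we have |(-3x - 13) + 7| = 3|x + 2|.
So 3|x + 2| < ϵ exactly when |x + 2| < ϵ/3.
Take δ = ϵ/3. If 0 < |x + 2| < δ then |(-3x - 13) + 7| = 3|x + 2| < 3·(ϵ/3) = ϵ.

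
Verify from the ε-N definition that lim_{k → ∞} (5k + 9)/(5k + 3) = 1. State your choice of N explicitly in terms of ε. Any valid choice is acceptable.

N = (6/5)/ε

Let ε > 0. For k ≥ 1, |(5k + 9)/(5k + 3) − 1| = |30|/(5(5k + 3)) = 30/(5(5k + 3)).
Since 5k + 3 ≥ 5k for k ≥ 1, this is ≤ 30/(5·5k) = (6/5)/k.
So |(5k + 9)/(5k + 3) − 1| < ε whenever k > (6/5)/ε.
Take N = (6/5)/ε. If k > N then |(5k + 9)/(5k + 3) − 1| ≤ (6/5)/k < ε.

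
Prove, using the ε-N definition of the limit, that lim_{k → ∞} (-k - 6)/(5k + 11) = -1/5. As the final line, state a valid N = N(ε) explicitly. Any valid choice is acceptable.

Let ε > 0 be given. For k ≥ 1, |(-k - 6)/(5k + 11) + 1/5| = |-19|/(5(5k + 11)) = 19/(5(5k + 11)).
Since 5k + 11 ≥ 5k for k ≥ 1, this is ≤ 19/(5·5k) = (19/25)/k.
So |(-k - 6)/(5k + 11) + 1/5| < ε whenever k > (19/25)/ε.
Take N = (19/25)/ε. If k > N then |(-k - 6)/(5k + 11) + 1/5| ≤ (19/25)/k < ε.

N = (19/25)/ε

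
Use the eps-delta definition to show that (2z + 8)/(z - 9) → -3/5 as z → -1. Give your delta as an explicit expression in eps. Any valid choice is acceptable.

Suppose eps > 0. We want delta > 0 with 0 < |z + 1| < delta ⇒ |(2z + 8)/(z - 9) + 3/5| < eps.
Combining over a common denominator, (2z + 8)/(z - 9) + 3/5 = [(2z + 8)·(-10) − 6·(z - 9)] / [(-10)·(z - 9)] = -26(z + 1) / ((-10)(z - 9)).
So |(2z + 8)/(z - 9) + 3/5| = 26|z + 1| / (10·|z − 9|).
Restrict delta ≤ 5. Then |z + 1| < 5 gives |z − 9| = |(z + 1) + (-10)| ≥ 10 − 5 = 5.
Hence |(2z + 8)/(z - 9) + 3/5| < 26|z + 1|/(10·5) = (13/25)|z + 1|, which is < eps once |z + 1| < (25/13)eps.
Take delta = min(5, (25/13)eps). Then 0 < |z + 1| < delta forces both bounds, so |(2z + 8)/(z - 9) + 3/5| < eps.

delta = min(5, (25/13)eps)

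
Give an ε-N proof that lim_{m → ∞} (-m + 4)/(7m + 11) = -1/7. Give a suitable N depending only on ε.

N = (39/49)/ε

Let ε > 0. For m ≥ 1, |(-m + 4)/(7m + 11) + 1/7| = |39|/(7(7m + 11)) = 39/(7(7m + 11)).
Since 7m + 11 ≥ 7m for m ≥ 1, this is ≤ 39/(7·7m) = (39/49)/m.
So |(-m + 4)/(7m + 11) + 1/7| < ε whenever m > (39/49)/ε.
Take N = (39/49)/ε. If m > N then |(-m + 4)/(7m + 11) + 1/7| ≤ (39/49)/m < ε.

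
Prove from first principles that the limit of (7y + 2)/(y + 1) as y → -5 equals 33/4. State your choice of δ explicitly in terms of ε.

δ = min(2, (8/5)ε)

Suppose ε > 0. We want δ > 0 with 0 < |y + 5| < δ ⇒ |(7y + 2)/(y + 1) − (33/4)| < ε.
Combining over a common denominator, (7y + 2)/(y + 1) − (33/4) = [(7y + 2)·(-4) − (-33)·(y + 1)] / [(-4)·(y + 1)] = 5(y + 5) / ((-4)(y + 1)).
So |(7y + 2)/(y + 1) − (33/4)| = 5|y + 5| / (4·|y + 1|).
Require δ ≤ 2, so |y + 1| ≥ |-4| − |y + 5| > 4 − 2 = 2.
Hence |(7y + 2)/(y + 1) − (33/4)| < 5|y + 5|/(4·2) = (5/8)|y + 5|, which is < ε once |y + 5| < (8/5)ε.
Take δ = min(2, (8/5)ε). Then 0 < |y + 5| < δ forces both bounds, so |(7y + 2)/(y + 1) − (33/4)| < ε.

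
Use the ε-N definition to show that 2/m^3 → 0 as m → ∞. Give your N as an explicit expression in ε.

N = (2/ε)^{1/3}

Let ε > 0 be given. For m ≥ 1, |2/m^3 − 0| = 2/m^3.
2/m^3 < ε ⇔ m^3 > 2/ε ⇔ m > (2/ε)^{1/3}.
Take N = (2/ε)^{1/3}. Then m > N implies 2/m^3 < ε.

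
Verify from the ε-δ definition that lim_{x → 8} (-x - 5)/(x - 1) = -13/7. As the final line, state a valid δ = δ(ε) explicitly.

Suppose ε > 0. We want δ > 0 with 0 < |x − 8| < δ ⇒ |(-x - 5)/(x - 1) + 13/7| < ε.
Combining over a common denominator, (-x - 5)/(x - 1) + 13/7 = [(-x - 5)·7 − (-13)·(x - 1)] / [7·(x - 1)] = 6(x − 8) / (7(x - 1)).
So |(-x - 5)/(x - 1) + 13/7| = 6|x − 8| / (7·|x − 1|).
Require δ ≤ 7/2, so |x − 1| ≥ |7| − |x − 8| > 7 − 7/2 = 7/2.
Hence |(-x - 5)/(x - 1) + 13/7| < 6|x − 8|/(7·(7/2)) = (12/49)|x − 8|, which is < ε once |x − 8| < (49/12)ε.
Take δ = min(7/2, (49/12)ε). Then 0 < |x − 8| < δ forces both bounds, so |(-x - 5)/(x - 1) + 13/7| < ε.

δ = min(7/2, (49/12)ε)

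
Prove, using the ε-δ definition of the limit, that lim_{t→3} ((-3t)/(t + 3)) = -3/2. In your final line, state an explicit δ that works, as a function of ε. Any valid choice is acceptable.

Let ε > 0. We want δ > 0 with 0 < |t − 3| < δ ⇒ |(-3t)/(t + 3) + 3/2| < ε.
Combining over a common denominator, (-3t)/(t + 3) + 3/2 = [(-3t)·6 − (-9)·(t + 3)] / [6·(t + 3)] = -9(t − 3) / (6(t + 3)).
So |(-3t)/(t + 3) + 3/2| = 9|t − 3| / (6·|t + 3|).
Require δ ≤ 3, so |t + 3| ≥ |6| − |t − 3| > 6 − 3 = 3.
Hence |(-3t)/(t + 3) + 3/2| < 9|t − 3|/(6·3) = (1/2)|t − 3|, which is < ε once |t − 3| < 2ε.
Take δ = min(3, 2ε). Then 0 < |t − 3| < δ forces both bounds, so |(-3t)/(t + 3) + 3/2| < ε.

δ = min(3, 2ε)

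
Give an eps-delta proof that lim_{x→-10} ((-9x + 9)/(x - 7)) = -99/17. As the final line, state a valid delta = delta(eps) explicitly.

Fix eps > 0. We want delta > 0 with 0 < |x + 10| < delta ⇒ |(-9x + 9)/(x - 7) + 99/17| < eps.
Combining over a common denominator, (-9x + 9)/(x - 7) + 99/17 = [(-9x + 9)·(-17) − 99·(x - 7)] / [(-17)·(x - 7)] = 54(x + 10) / ((-17)(x - 7)).
So |(-9x + 9)/(x - 7) + 99/17| = 54|x + 10| / (17·|x − 7|).
Require delta ≤ 17/2, so |x − 7| ≥ |-17| − |x + 10| > 17 − 17/2 = 17/2.
Hence |(-9x + 9)/(x - 7) + 99/17| < 54|x + 10|/(17·(17/2)) = (108/289)|x + 10|, which is < eps once |x + 10| < (289/108)eps.
Take delta = min(17/2, (289/108)eps). Then 0 < |x + 10| < delta forces both bounds, so |(-9x + 9)/(x - 7) + 99/17| < eps.

delta = min(17/2, (289/108)eps)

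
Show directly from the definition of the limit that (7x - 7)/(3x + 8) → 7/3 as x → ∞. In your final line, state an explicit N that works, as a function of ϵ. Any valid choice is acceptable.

Fix ϵ > 0. We seek N > 0 such that x > N implies |(7x - 7)/(3x + 8) − (7/3)| < ϵ.
(7x - 7)/(3x + 8) − (7/3) = (3(7x - 7) − 7(3x + 8)) / (3(3x + 8)) = -77/(3(3x + 8)).
For x > 0 we have 3x + 8 > 3x, so |(7x - 7)/(3x + 8) − (7/3)| = 77/(3(3x + 8)) < 77/(3·3x) = (77/9)/x.
Thus |(7x - 7)/(3x + 8) − (7/3)| < ϵ whenever x > (77/9)/ϵ.
Take N = (77/9)/ϵ. If x > N then |(7x - 7)/(3x + 8) − (7/3)| < (77/9)/x < ϵ.

N = (77/9)/ϵ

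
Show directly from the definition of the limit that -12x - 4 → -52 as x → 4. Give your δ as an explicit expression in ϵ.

δ = ϵ/12

Let ϵ > 0. We need δ > 0 so that 0 < |x − 4| < δ implies |(-12x - 4) + 52| < ϵ.
Since (-12x - 4) + 52 = -12(x − 4), we have |(-12x - 4) + 52| = 12|x − 4|.
Thus it suffices that |x − 4| < ϵ/12.
Take δ = ϵ/12. If 0 < |x − 4| < δ then |(-12x - 4) + 52| = 12|x − 4| < 12·(ϵ/12) = ϵ.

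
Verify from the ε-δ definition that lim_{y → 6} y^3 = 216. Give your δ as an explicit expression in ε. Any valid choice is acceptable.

Fix ε > 0. We seek δ > 0 with 0 < |y − 6| < δ ⇒ |y^3 − 216| < ε.
Factor: y^3 − 216 = (y − 6)(y^2 + 6y + 36), so |y^3 − 216| = |y − 6|·|y^2 + 6y + 36|.
Restrict δ ≤ 1. Then |y − 6| < 1 gives |y| < 7, so by the triangle inequality |y^2 + 6y + 36| ≤ 7^2 + 6·7 + 36 = 127.
Hence |y^3 − 216| ≤ 127|y − 6|, which is < ε once |y − 6| < ε/127.
Take δ = min(1, ε/127). If 0 < |y − 6| < δ then both bounds hold and |y^3 − 216| ≤ 127|y − 6| < 127·(ε/127) = ε.

δ = min(1, ε/127)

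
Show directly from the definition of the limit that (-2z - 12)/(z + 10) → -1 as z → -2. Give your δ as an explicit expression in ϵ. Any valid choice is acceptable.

Let ϵ > 0 be given. We want δ > 0 with 0 < |z + 2| < δ ⇒ |(-2z - 12)/(z + 10) + 1| < ϵ.
Combining over a common denominator, (-2z - 12)/(z + 10) + 1 = [(-2z - 12)·8 − (-8)·(z + 10)] / [8·(z + 10)] = -8(z + 2) / (8(z + 10)).
So |(-2z - 12)/(z + 10) + 1| = 8|z + 2| / (8·|z + 10|).
Require δ ≤ 4, so |z + 10| ≥ |8| − |z + 2| > 8 − 4 = 4.
Hence |(-2z - 12)/(z + 10) + 1| < 8|z + 2|/(8·4) = (1/4)|z + 2|, which is < ϵ once |z + 2| < 4ϵ.
Take δ = min(4, 4ϵ). Then 0 < |z + 2| < δ forces both bounds, so |(-2z - 12)/(z + 10) + 1| < ϵ.

δ = min(4, 4ϵ)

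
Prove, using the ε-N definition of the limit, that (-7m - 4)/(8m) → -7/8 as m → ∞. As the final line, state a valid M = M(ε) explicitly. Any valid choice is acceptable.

M = (1/2)/ε

Fix ε > 0. For m ≥ 1, |(-7m - 4)/(8m) + 7/8| = |-32|/(8(8m)) = 32/(8(8m)).
Since 8m ≥ 8m for m ≥ 1, this is ≤ 32/(8·8m) = (1/2)/m.
So |(-7m - 4)/(8m) + 7/8| < ε whenever m > (1/2)/ε.
Take M = (1/2)/ε. If m > M then |(-7m - 4)/(8m) + 7/8| ≤ (1/2)/m < ε.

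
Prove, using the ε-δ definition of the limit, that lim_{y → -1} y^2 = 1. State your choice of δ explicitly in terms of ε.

Let ε > 0 be given. We seek δ > 0 with 0 < |y + 1| < δ ⇒ |y^2 − 1| < ε.
Factor: y^2 − 1 = (y + 1)(y - 1), so |y^2 − 1| = |y + 1|·|y - 1|.
Impose δ ≤ 1 so that |y| < 2; then |y - 1| ≤ 3.
Hence |y^2 − 1| ≤ 3|y + 1|, which is < ε once |y + 1| < ε/3.
Take δ = min(1, ε/3). If 0 < |y + 1| < δ then both bounds hold and |y^2 − 1| ≤ 3|y + 1| < 3·(ε/3) = ε.

δ = min(1, ε/3)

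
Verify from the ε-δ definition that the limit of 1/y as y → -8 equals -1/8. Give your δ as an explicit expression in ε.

δ = min(4, 32ε)

Let ε > 0 be given. We seek δ > 0 such that 0 < |y + 8| < δ implies |1/y + 1/8| < ε.
|1/y + 1/8| = |-8 − y|/(8·|y|) = |y + 8|/(8|y|).
Restrict δ ≤ 4. Then |y + 8| < 4 gives |y| > 4, so 8|y| > 32.
Then |1/y + 1/8| < |y + 8|/32, which is < ε when |y + 8| < 32ε.
Take δ = min(4, 32ε). Then 0 < |y + 8| < δ gives both |y + 8| < 4 and |y + 8| < 32ε, so |1/y + 1/8| < ε.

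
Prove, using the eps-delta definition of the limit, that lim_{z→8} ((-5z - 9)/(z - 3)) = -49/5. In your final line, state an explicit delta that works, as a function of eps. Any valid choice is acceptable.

delta = min(5/2, (25/48)eps)

Suppose eps > 0. We want delta > 0 with 0 < |z − 8| < delta ⇒ |(-5z - 9)/(z - 3) + 49/5| < eps.
Combining over a common denominator, (-5z - 9)/(z - 3) + 49/5 = [(-5z - 9)·5 − (-49)·(z - 3)] / [5·(z - 3)] = 24(z − 8) / (5(z - 3)).
So |(-5z - 9)/(z - 3) + 49/5| = 24|z − 8| / (5·|z − 3|).
Require delta ≤ 5/2, so |z − 3| ≥ |5| − |z − 8| > 5 − 5/2 = 5/2.
Hence |(-5z - 9)/(z - 3) + 49/5| < 24|z − 8|/(5·(5/2)) = (48/25)|z − 8|, which is < eps once |z − 8| < (25/48)eps.
Take delta = min(5/2, (25/48)eps). Then 0 < |z − 8| < delta forces both bounds, so |(-5z - 9)/(z - 3) + 49/5| < eps.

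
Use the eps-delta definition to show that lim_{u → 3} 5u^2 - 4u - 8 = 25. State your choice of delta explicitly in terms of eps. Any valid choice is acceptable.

delta = min(1, eps/31)

Fix eps > 0. We want delta > 0 such that 0 < |u − 3| < delta implies |(5u^2 - 4u - 8) − 25| < eps.
(5u^2 - 4u - 8) − 25 = 5u^2 - 4u - 33 = (u − 3)(5u + 11).
So |(5u^2 - 4u - 8) − 25| = |u − 3|·|5u + 11|.
Assume first that |u − 3| < 1, so |u| < 4. Then |5u + 11| ≤ 5·4 + 11 = 31.
Hence |(5u^2 - 4u - 8) − 25| ≤ 31|u − 3| < eps provided |u − 3| < eps/31.
Choosing delta = min(1, eps/31) ensures both conditions, hence |(5u^2 - 4u - 8) − 25| < eps.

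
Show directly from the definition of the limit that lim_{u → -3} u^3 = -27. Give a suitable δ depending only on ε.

δ = min(2, ε/49)

Suppose ε > 0. We seek δ > 0 with 0 < |u + 3| < δ ⇒ |u^3 + 27| < ε.
Factor: u^3 + 27 = (u + 3)(u^2 - 3u + 9), so |u^3 + 27| = |u + 3|·|u^2 - 3u + 9|.
Impose δ ≤ 2 so that |u| < 5; then |u^2 - 3u + 9| ≤ 49.
Hence |u^3 + 27| ≤ 49|u + 3|, which is < ε once |u + 3| < ε/49.
Take δ = min(2, ε/49). If 0 < |u + 3| < δ then both bounds hold and |u^3 + 27| ≤ 49|u + 3| < 49·(ε/49) = ε.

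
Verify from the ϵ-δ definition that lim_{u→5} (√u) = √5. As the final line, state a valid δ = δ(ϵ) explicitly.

Let ϵ > 0 be given. We want δ > 0 such that 0 < |u − 5| < δ implies |√u − √5| < ϵ.
Multiplying by the conjugate, |√u − √5| = |u − 5|/(√u + √5).
Restrict δ ≤ 5 so that |u − 5| < 5 forces u > 0, and then √u + √5 > √5.
Hence |√u − √5| < |u − 5|/√5, which is < ϵ once |u − 5| < √5·ϵ.
Take δ = min(5, √5·ϵ). If 0 < |u − 5| < δ then u > 0 and |√u − √5| < |u − 5|/√5 < ϵ.

δ = min(5, √5·ϵ)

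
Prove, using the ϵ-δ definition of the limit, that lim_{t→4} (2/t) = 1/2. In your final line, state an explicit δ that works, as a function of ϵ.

δ = min(2, 4ϵ)

Suppose ϵ > 0. We seek δ > 0 such that 0 < |t − 4| < δ implies |2/t − (1/2)| < ϵ.
|2/t − (1/2)| = 2·|4 − t|/(4·|t|) = 2|t − 4|/(4|t|).
Require δ ≤ 2 so that |t| > 4 − 2 = 2, hence 4|t| > 8.
Then |2/t − (1/2)| < 2|t − 4|/8, which is < ϵ when |t − 4| < 4ϵ.
Take δ = min(2, 4ϵ). Then 0 < |t − 4| < δ gives both |t − 4| < 2 and |t − 4| < 4ϵ, so |2/t − (1/2)| < ϵ.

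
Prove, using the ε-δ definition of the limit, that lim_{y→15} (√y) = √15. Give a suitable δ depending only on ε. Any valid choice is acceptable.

Let ε > 0 be given. We want δ > 0 such that 0 < |y − 15| < δ implies |√y − √15| < ε.
Multiplying by the conjugate, |√y − √15| = |y − 15|/(√y + √15).
Restrict δ ≤ 15 so that |y − 15| < 15 forces y > 0, and then √y + √15 > √15.
Hence |√y − √15| < |y − 15|/√15, which is < ε once |y − 15| < √15·ε.
Take δ = min(15, √15·ε). If 0 < |y − 15| < δ then y > 0 and |√y − √15| < |y − 15|/√15 < ε.

δ = min(15, √15·ε)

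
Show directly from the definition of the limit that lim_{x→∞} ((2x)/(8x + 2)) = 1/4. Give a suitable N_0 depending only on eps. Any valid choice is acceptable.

Suppose eps > 0. We seek N_0 > 0 such that x > N_0 implies |(2x)/(8x + 2) − (1/4)| < eps.
(2x)/(8x + 2) − (1/4) = (8(2x) − 2(8x + 2)) / (8(8x + 2)) = -4/(8(8x + 2)).
For x > 0 we have 8x + 2 > 8x, so |(2x)/(8x + 2) − (1/4)| = 4/(8(8x + 2)) < 4/(8·8x) = (1/16)/x.
Thus |(2x)/(8x + 2) − (1/4)| < eps whenever x > (1/16)/eps.
Take N_0 = (1/16)/eps. If x > N_0 then |(2x)/(8x + 2) − (1/4)| < (1/16)/x < eps.

N_0 = (1/16)/eps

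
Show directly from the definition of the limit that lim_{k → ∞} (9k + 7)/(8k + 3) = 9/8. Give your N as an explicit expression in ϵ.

Fix ϵ > 0. For k ≥ 1, |(9k + 7)/(8k + 3) − (9/8)| = |29|/(8(8k + 3)) = 29/(8(8k + 3)).
Since 8k + 3 ≥ 8k for k ≥ 1, this is ≤ 29/(8·8k) = (29/64)/k.
So |(9k + 7)/(8k + 3) − (9/8)| < ϵ whenever k > (29/64)/ϵ.
Take N = (29/64)/ϵ. If k > N then |(9k + 7)/(8k + 3) − (9/8)| ≤ (29/64)/k < ϵ.

N = (29/64)/ϵ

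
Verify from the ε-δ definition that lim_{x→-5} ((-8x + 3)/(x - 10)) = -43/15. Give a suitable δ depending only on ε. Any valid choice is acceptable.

Let ε > 0. We want δ > 0 with 0 < |x + 5| < δ ⇒ |(-8x + 3)/(x - 10) + 43/15| < ε.
Combining over a common denominator, (-8x + 3)/(x - 10) + 43/15 = [(-8x + 3)·(-15) − 43·(x - 10)] / [(-15)·(x - 10)] = 77(x + 5) / ((-15)(x - 10)).
So |(-8x + 3)/(x - 10) + 43/15| = 77|x + 5| / (15·|x − 10|).
Require δ ≤ 15/2, so |x − 10| ≥ |-15| − |x + 5| > 15 − 15/2 = 15/2.
Hence |(-8x + 3)/(x - 10) + 43/15| < 77|x + 5|/(15·(15/2)) = (154/225)|x + 5|, which is < ε once |x + 5| < (225/154)ε.
Take δ = min(15/2, (225/154)ε). Then 0 < |x + 5| < δ forces both bounds, so |(-8x + 3)/(x - 10) + 43/15| < ε.

δ = min(15/2, (225/154)ε)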